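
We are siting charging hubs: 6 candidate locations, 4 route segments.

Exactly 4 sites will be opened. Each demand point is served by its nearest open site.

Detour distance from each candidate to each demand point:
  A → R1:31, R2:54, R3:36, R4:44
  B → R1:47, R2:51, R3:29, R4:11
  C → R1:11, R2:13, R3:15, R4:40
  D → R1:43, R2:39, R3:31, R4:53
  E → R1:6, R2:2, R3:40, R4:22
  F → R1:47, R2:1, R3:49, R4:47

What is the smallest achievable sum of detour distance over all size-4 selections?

33

Open {B, C, E, F}.
  R1→E 6, R2→F 1, R3→C 15, R4→B 11  ⇒ total 33.
Compare {A, B, C, E}: total 34.
Compare {B, C, D, E}: total 34.
No size-4 selection does better; minimum is 33.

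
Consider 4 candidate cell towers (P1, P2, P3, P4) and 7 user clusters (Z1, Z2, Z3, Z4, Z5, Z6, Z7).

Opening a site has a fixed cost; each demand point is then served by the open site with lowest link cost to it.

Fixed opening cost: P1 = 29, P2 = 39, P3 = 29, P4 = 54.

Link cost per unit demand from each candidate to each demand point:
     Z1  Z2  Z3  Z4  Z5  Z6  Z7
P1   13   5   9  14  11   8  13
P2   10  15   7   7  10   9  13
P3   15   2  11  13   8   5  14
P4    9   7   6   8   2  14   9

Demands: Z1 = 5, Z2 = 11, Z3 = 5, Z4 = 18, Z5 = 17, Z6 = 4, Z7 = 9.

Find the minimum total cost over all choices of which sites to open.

Open {P3, P4}: assign each demand point to its cheapest open site.
  Z1→P4 5×9=45, Z2→P3 11×2=22, Z3→P4 5×6=30, Z4→P4 18×8=144, Z5→P4 17×2=34, Z6→P3 4×5=20, Z7→P4 9×9=81
  link cost 376, fixed 83 → total 459.
Compare {P2, P3, P4}: link cost 358 + fixed 122 = 480.
Compare {P1, P3, P4}: link cost 376 + fixed 112 = 488.
Compare {P1, P4}: link cost 421 + fixed 83 = 504.
All other subsets cost ≥ 480. Minimum total cost: 459.

459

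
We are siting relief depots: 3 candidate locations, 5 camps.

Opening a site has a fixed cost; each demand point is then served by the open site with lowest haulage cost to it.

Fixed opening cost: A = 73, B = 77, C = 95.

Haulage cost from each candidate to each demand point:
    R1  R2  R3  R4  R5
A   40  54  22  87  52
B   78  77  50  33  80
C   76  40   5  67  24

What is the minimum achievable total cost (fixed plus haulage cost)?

Open {C}: assign each demand point to its cheapest open site.
  R1→C 76, R2→C 40, R3→C 5, R4→C 67, R5→C 24
  haulage cost 212, fixed 95 → total 307.
Compare {A}: haulage cost 255 + fixed 73 = 328.
Compare {A, C}: haulage cost 176 + fixed 168 = 344.
Compare {B, C}: haulage cost 178 + fixed 172 = 350.
All other subsets cost ≥ 328. Minimum total cost: 307.

307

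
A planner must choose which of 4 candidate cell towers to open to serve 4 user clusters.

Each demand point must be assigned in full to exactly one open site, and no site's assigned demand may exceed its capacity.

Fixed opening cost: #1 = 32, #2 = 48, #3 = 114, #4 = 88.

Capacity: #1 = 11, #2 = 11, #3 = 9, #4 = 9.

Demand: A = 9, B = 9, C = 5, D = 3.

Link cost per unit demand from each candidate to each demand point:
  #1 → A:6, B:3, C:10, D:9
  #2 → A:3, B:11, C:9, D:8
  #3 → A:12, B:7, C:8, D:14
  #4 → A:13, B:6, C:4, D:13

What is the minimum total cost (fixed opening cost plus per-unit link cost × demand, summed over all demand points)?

281

Open {#1, #2, #4}; cheapest assignment that respects the capacities:
  #1 (cap 11, load 9): B — cost 9×3 = 27
  #2 (cap 11, load 9): A — cost 9×3 = 27
  #4 (cap 9, load 8): C, D — cost 5×4 + 3×13 = 59
  Shipping 113, fixed 168 → total 281.
  Any other capacity-feasible assignment to {#1, #2, #4} ships for at least 113.
Compare {#1, #2, #3}: its best feasible assignment gives total 330.
Compare {#1, #2, #3, #4}: its best feasible assignment gives total 395.
Every other set of open sites that can feasibly serve all demand totals ≥ 330 even under its best assignment. Minimum: 281.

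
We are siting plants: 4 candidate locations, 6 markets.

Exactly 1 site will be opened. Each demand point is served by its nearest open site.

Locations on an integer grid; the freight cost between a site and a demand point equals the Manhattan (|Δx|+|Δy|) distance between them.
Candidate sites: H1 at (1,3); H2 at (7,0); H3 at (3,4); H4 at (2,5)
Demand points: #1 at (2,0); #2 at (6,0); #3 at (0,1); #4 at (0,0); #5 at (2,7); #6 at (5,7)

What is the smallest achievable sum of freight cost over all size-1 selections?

Open {H1}.
  #1→H1 4, #2→H1 8, #3→H1 3, #4→H1 4, #5→H1 5, #6→H1 8  ⇒ total 32.
Compare {H3}: total 34.
Compare {H4}: total 34.
No size-1 selection does better; minimum is 32.

32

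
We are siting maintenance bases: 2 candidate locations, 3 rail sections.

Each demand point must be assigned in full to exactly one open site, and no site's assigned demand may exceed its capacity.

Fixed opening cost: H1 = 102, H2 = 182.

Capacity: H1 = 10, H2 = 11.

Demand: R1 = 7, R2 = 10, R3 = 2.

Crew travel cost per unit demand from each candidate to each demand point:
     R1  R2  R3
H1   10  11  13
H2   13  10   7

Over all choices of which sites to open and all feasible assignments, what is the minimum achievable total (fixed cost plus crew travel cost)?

Open {H1, H2}; cheapest assignment that respects the capacities:
  H1 (cap 10, load 9): R1, R3 — cost 7×10 + 2×13 = 96
  H2 (cap 11, load 10): R2 — cost 10×10 = 100
  Shipping 196, fixed 284 → total 480.
  Any other capacity-feasible assignment to {H1, H2} ships for at least 196.
Total demand is 19 and no other set of sites has combined capacity ≥ 19, so {H1, H2} is the only feasible choice of open sites. Minimum: 480.

480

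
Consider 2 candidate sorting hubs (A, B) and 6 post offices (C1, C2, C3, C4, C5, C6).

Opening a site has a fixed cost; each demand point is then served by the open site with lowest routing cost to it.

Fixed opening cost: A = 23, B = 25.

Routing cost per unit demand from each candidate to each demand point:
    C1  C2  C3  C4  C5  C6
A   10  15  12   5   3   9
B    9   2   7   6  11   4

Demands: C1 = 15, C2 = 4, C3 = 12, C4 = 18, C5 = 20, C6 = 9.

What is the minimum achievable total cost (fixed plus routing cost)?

Open {A, B}: assign each demand point to its cheapest open site.
  C1→B 15×9=135, C2→B 4×2=8, C3→B 12×7=84, C4→A 18×5=90, C5→A 20×3=60, C6→B 9×4=36
  routing cost 413, fixed 48 → total 461.
Compare {A}: routing cost 585 + fixed 23 = 608.
Compare {B}: routing cost 591 + fixed 25 = 616.

461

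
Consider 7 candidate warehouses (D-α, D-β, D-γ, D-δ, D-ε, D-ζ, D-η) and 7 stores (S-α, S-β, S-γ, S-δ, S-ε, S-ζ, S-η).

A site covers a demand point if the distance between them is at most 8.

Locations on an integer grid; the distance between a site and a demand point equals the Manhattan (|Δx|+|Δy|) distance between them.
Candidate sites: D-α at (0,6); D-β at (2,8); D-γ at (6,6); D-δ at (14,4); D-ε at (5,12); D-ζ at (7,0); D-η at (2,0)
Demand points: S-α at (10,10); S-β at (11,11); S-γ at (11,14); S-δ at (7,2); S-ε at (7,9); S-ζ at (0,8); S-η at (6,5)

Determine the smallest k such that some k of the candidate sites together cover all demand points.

2

Coverage sets (demand points within 8 of each site):
  D-α: {S-ζ, S-η}
  D-β: {S-ε, S-ζ, S-η}
  D-γ: {S-α, S-δ, S-ε, S-ζ, S-η}
  D-δ: {}
  D-ε: {S-α, S-β, S-γ, S-ε, S-η}
  D-ζ: {S-δ, S-η}
  D-η: {S-δ}
No single site covers all 7 demand points.
But {D-γ, D-ε} covers everything, so the minimum is 2.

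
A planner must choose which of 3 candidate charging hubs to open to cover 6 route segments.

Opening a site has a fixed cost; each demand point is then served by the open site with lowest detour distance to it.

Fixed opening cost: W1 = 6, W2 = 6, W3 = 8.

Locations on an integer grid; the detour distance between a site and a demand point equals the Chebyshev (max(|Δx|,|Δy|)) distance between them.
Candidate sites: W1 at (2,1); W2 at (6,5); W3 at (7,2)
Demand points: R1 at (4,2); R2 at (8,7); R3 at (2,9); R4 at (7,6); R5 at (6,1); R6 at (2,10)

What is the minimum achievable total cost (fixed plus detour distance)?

Open {W2}: assign each demand point to its cheapest open site.
  R1→W2 3, R2→W2 2, R3→W2 4, R4→W2 1, R5→W2 4, R6→W2 5
  detour distance 19, fixed 6 → total 25.
Compare {W1, W2}: detour distance 18 + fixed 12 = 30.
Compare {W2, W3}: detour distance 16 + fixed 14 = 30.
Compare {W1, W2, W3}: detour distance 15 + fixed 20 = 35.
All other subsets cost ≥ 30. Minimum total cost: 25.

25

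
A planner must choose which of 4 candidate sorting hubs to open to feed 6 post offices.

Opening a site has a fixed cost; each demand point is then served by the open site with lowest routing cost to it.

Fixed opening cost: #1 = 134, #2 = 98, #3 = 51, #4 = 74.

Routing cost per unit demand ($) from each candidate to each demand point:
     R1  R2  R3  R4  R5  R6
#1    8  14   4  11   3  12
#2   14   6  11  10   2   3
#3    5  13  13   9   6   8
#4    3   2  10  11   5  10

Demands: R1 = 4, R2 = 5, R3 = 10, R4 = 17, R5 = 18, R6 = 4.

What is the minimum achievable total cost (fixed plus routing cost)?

Open {#2, #3}: assign each demand point to its cheapest open site.
  R1→#3 4×5=20, R2→#2 5×6=30, R3→#2 10×11=110, R4→#3 17×9=153, R5→#2 18×2=36, R6→#2 4×3=12
  routing cost 361, fixed 149 → total 510.
Compare {#2}: routing cost 414 + fixed 98 = 512.
Compare {#2, #4}: routing cost 340 + fixed 172 = 512.
Compare {#4}: routing cost 439 + fixed 74 = 513.
All other subsets cost ≥ 512. Minimum total cost: 510.

510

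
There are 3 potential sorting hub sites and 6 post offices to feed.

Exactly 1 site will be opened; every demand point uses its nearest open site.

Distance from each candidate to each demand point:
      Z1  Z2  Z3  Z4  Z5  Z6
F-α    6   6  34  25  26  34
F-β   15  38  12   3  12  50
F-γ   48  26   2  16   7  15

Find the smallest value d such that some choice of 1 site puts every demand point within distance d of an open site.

34

Open {F-α}.
  Farthest demand point is Z3 at distance 34 (to F-α); all others are ≤ 34.
With {F-γ} the worst case is 48.
With {F-β} the worst case is 50.
No size-1 selection achieves below 34.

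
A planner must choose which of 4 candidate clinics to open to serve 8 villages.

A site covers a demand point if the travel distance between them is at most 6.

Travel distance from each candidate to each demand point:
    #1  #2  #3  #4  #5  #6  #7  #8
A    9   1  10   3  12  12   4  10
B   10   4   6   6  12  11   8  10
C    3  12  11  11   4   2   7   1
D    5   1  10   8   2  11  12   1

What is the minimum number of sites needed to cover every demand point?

3

Coverage sets (demand points within 6 of each site):
  A: {#2, #4, #7}
  B: {#2, #3, #4}
  C: {#1, #5, #6, #8}
  D: {#1, #2, #5, #8}
No 2 sites suffice: every size-2 union leaves at least one demand point uncovered.
But {A, B, C} covers everything, so the minimum is 3.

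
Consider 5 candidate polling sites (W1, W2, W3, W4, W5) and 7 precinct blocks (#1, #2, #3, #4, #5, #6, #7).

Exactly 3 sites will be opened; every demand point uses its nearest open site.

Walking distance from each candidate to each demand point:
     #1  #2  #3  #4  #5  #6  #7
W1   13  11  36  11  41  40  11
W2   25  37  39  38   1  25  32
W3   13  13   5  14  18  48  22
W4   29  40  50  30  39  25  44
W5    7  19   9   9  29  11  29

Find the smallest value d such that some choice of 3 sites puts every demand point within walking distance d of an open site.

11

Open {W1, W2, W5}.
  Farthest demand point is #2 at walking distance 11 (to W1); all others are ≤ 11.
With {W1, W3, W5} the worst case is 18.
With {W2, W3, W5} the worst case is 22.
No size-3 selection achieves below 11.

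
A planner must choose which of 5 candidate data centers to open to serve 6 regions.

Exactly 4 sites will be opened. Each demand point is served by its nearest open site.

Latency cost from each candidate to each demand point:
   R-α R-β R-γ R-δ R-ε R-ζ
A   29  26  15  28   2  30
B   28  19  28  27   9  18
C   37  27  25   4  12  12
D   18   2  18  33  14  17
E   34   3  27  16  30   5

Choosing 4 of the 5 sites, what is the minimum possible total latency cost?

46

Open {A, C, D, E}.
  R-α→D 18, R-β→D 2, R-γ→A 15, R-δ→C 4, R-ε→A 2, R-ζ→E 5  ⇒ total 46.
Compare {A, B, C, D}: total 53.
Compare {B, C, D, E}: total 56.
No size-4 selection does better; minimum is 46.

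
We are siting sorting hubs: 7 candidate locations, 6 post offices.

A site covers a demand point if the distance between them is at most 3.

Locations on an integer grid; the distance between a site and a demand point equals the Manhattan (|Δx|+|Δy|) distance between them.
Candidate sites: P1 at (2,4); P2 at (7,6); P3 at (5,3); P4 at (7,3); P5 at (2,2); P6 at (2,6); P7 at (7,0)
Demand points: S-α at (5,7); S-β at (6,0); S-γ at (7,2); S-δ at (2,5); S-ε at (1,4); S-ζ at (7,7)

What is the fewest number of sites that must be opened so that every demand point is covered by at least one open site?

Coverage sets (demand points within 3 of each site):
  P1: {S-δ, S-ε}
  P2: {S-α, S-ζ}
  P3: {S-γ}
  P4: {S-γ}
  P5: {S-δ, S-ε}
  P6: {S-δ, S-ε}
  P7: {S-β, S-γ}
No 2 sites suffice: every size-2 union leaves at least one demand point uncovered.
But {P1, P2, P7} covers everything, so the minimum is 3.

3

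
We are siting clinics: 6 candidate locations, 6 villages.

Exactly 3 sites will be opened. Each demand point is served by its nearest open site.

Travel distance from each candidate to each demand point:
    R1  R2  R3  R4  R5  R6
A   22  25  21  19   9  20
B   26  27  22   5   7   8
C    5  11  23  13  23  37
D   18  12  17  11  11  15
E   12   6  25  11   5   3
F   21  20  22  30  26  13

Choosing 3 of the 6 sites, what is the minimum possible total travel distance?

46

Open {B, C, E}.
  R1→C 5, R2→E 6, R3→B 22, R4→B 5, R5→E 5, R6→E 3  ⇒ total 46.
Compare {C, D, E}: total 47.
Compare {B, D, E}: total 48.
No size-3 selection does better; minimum is 46.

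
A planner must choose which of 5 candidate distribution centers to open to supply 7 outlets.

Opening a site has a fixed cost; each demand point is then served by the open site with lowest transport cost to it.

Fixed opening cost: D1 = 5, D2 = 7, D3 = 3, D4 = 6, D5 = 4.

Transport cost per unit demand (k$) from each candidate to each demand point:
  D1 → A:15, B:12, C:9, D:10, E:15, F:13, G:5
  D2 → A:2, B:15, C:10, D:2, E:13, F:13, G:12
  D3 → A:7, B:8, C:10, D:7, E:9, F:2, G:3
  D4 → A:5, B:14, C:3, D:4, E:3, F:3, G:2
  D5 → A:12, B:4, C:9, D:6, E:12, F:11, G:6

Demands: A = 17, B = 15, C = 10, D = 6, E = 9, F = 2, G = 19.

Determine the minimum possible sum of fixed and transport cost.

224

Open {D2, D4, D5}: assign each demand point to its cheapest open site.
  A→D2 17×2=34, B→D5 15×4=60, C→D4 10×3=30, D→D2 6×2=12, E→D4 9×3=27, F→D4 2×3=6, G→D4 19×2=38
  transport cost 207, fixed 17 → total 224.
Compare {D2, D3, D4, D5}: transport cost 205 + fixed 20 = 225.
Compare {D1, D2, D4, D5}: transport cost 207 + fixed 22 = 229.
Compare {D1, D2, D3, D4, D5}: transport cost 205 + fixed 25 = 230.
All other subsets cost ≥ 225. Minimum total cost: 224.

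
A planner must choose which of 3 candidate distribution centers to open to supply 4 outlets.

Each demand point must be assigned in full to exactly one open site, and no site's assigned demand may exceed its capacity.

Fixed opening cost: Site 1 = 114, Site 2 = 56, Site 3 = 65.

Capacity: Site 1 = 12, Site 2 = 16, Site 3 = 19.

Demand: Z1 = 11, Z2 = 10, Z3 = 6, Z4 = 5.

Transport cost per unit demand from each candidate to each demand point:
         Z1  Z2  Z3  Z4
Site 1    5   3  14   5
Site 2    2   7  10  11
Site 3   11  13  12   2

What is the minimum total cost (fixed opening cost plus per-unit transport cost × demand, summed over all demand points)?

369

Open {Site 1, Site 2, Site 3}; cheapest assignment that respects the capacities:
  Site 1 (cap 12, load 10): Z2 — cost 10×3 = 30
  Site 2 (cap 16, load 11): Z1 — cost 11×2 = 22
  Site 3 (cap 19, load 11): Z3, Z4 — cost 6×12 + 5×2 = 82
  Shipping 134, fixed 235 → total 369.
  Any other capacity-feasible assignment to {Site 1, Site 2, Site 3} ships for at least 134.
Compare {Site 2, Site 3}: its best feasible assignment gives total 382.
Every other set of open sites that can feasibly serve all demand totals ≥ 382 even under its best assignment. Minimum: 369.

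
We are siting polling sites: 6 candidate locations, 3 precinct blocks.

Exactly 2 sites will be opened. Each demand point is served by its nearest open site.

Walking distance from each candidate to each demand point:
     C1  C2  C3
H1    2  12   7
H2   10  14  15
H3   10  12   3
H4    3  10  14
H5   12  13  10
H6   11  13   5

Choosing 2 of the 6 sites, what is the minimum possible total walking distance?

Open {H3, H4}.
  C1→H4 3, C2→H4 10, C3→H3 3  ⇒ total 16.
Compare {H1, H3}: total 17.
Compare {H4, H6}: total 18.
No size-2 selection does better; minimum is 16.

16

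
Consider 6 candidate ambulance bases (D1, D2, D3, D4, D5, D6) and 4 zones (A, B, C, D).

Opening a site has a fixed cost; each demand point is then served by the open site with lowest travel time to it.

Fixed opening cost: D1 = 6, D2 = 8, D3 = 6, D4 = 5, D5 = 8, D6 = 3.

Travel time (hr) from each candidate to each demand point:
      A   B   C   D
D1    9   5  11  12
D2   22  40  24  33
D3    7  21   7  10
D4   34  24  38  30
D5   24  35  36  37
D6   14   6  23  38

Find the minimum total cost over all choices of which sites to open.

39

Open {D3, D6}: assign each demand point to its cheapest open site.
  A→D3 7, B→D6 6, C→D3 7, D→D3 10
  travel time 30, fixed 9 → total 39.
Compare {D1, D3}: travel time 29 + fixed 12 = 41.
Compare {D1}: travel time 37 + fixed 6 = 43.
Compare {D1, D3, D6}: travel time 29 + fixed 15 = 44.
All other subsets cost ≥ 41. Minimum total cost: 39.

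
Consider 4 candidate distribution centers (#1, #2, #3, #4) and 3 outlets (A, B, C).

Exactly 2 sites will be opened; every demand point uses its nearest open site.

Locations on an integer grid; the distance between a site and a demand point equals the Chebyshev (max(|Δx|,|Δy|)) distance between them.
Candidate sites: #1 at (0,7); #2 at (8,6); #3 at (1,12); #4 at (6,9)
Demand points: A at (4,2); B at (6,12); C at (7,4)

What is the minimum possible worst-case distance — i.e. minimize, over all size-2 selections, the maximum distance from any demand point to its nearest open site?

4

Open {#2, #4}.
  Farthest demand point is A at distance 4 (to #2); all others are ≤ 4.
With {#1, #4} the worst case is 5.
With {#2, #3} the worst case is 5.
No size-2 selection achieves below 4.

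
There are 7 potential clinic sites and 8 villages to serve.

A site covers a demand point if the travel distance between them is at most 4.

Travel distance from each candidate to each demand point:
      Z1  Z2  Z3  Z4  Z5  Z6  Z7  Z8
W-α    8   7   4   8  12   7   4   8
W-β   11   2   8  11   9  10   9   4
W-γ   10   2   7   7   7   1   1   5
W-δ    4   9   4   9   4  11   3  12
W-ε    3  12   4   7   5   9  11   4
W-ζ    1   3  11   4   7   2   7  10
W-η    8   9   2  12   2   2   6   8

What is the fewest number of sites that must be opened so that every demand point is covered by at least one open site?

Coverage sets (demand points within 4 of each site):
  W-α: {Z3, Z7}
  W-β: {Z2, Z8}
  W-γ: {Z2, Z6, Z7}
  W-δ: {Z1, Z3, Z5, Z7}
  W-ε: {Z1, Z3, Z8}
  W-ζ: {Z1, Z2, Z4, Z6}
  W-η: {Z3, Z5, Z6}
No 2 sites suffice: every size-2 union leaves at least one demand point uncovered.
But {W-β, W-δ, W-ζ} covers everything, so the minimum is 3.

3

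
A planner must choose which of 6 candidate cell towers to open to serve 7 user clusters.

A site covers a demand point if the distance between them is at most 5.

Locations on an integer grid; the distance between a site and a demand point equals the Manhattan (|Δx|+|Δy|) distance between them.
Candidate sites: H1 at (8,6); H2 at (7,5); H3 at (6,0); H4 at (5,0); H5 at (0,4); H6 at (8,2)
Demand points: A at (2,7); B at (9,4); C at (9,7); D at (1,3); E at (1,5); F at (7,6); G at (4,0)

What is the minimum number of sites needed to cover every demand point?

3

Coverage sets (demand points within 5 of each site):
  H1: {B, C, F}
  H2: {B, C, F}
  H3: {G}
  H4: {G}
  H5: {A, D, E}
  H6: {B, F}
No 2 sites suffice: every size-2 union leaves at least one demand point uncovered.
But {H1, H3, H5} covers everything, so the minimum is 3.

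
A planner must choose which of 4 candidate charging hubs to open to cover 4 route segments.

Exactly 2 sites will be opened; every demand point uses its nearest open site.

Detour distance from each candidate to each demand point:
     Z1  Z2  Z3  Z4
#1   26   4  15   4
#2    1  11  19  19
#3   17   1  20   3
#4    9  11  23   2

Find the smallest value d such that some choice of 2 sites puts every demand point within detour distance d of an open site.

Open {#1, #2}.
  Farthest demand point is Z3 at detour distance 15 (to #1); all others are ≤ 15.
With {#1, #4} the worst case is 15.
With {#1, #3} the worst case is 17.
No size-2 selection achieves below 15.

15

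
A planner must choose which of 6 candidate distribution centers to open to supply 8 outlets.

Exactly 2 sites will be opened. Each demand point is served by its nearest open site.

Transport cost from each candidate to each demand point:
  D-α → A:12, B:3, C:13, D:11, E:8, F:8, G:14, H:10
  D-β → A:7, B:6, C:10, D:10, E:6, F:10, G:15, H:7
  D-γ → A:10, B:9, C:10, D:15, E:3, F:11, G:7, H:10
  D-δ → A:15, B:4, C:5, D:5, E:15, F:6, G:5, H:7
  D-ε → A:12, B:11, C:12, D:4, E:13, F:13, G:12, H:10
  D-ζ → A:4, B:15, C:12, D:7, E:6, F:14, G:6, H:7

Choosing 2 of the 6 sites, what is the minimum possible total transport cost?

42

Open {D-δ, D-ζ}.
  A→D-ζ 4, B→D-δ 4, C→D-δ 5, D→D-δ 5, E→D-ζ 6, F→D-δ 6, G→D-δ 5, H→D-δ 7  ⇒ total 42.
Compare {D-β, D-δ}: total 45.
Compare {D-γ, D-δ}: total 45.
No size-2 selection does better; minimum is 42.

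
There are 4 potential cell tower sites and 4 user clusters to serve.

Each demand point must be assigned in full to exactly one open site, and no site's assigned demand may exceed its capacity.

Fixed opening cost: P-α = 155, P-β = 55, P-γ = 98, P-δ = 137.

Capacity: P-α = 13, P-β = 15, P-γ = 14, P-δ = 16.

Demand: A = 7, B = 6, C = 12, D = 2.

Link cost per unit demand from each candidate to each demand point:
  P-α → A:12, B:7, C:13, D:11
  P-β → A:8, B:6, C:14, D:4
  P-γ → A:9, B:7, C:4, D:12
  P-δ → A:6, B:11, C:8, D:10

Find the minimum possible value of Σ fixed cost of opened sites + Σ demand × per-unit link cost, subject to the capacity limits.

301

Open {P-β, P-γ}; cheapest assignment that respects the capacities:
  P-β (cap 15, load 15): A, B, D — cost 7×8 + 6×6 + 2×4 = 100
  P-γ (cap 14, load 12): C — cost 12×4 = 48
  Shipping 148, fixed 153 → total 301.
  Any other capacity-feasible assignment to {P-β, P-γ} ships for at least 148.
Compare {P-β, P-δ}: its best feasible assignment gives total 388.
Compare {P-γ, P-δ}: its best feasible assignment gives total 411.
Every other set of open sites that can feasibly serve all demand totals ≥ 388 even under its best assignment. Minimum: 301.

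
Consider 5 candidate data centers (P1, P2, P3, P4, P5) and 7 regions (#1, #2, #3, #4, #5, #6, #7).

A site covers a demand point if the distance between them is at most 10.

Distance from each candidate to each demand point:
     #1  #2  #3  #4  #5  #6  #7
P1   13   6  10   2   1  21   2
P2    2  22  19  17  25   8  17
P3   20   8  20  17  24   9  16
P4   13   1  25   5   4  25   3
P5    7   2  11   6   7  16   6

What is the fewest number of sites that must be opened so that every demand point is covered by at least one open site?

Coverage sets (demand points within 10 of each site):
  P1: {#2, #3, #4, #5, #7}
  P2: {#1, #6}
  P3: {#2, #6}
  P4: {#2, #4, #5, #7}
  P5: {#1, #2, #4, #5, #7}
No single site covers all 7 demand points.
But {P1, P2} covers everything, so the minimum is 2.

2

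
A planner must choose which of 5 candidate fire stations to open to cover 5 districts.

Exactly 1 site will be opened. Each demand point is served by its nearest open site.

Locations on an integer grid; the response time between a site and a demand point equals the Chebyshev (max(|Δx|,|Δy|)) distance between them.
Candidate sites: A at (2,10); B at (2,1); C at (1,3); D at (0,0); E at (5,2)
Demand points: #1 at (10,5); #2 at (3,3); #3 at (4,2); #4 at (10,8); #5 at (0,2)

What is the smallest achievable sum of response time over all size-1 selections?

Open {E}.
  #1→E 5, #2→E 2, #3→E 1, #4→E 6, #5→E 5  ⇒ total 19.
Compare {B}: total 22.
Compare {C}: total 24.
No size-1 selection does better; minimum is 19.

19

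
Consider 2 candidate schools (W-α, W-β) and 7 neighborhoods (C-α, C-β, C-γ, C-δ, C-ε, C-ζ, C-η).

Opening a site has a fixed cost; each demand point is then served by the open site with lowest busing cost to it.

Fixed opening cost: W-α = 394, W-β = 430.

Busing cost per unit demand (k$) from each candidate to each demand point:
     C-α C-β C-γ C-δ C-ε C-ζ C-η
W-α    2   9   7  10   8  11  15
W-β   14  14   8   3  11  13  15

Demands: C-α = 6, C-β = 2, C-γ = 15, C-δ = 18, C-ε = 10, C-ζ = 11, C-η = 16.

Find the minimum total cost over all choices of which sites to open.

Open {W-α}: assign each demand point to its cheapest open site.
  C-α→W-α 6×2=12, C-β→W-α 2×9=18, C-γ→W-α 15×7=105, C-δ→W-α 18×10=180, C-ε→W-α 10×8=80, C-ζ→W-α 11×11=121, C-η→W-α 16×15=240
  busing cost 756, fixed 394 → total 1150.
Compare {W-β}: busing cost 779 + fixed 430 = 1209.
Compare {W-α, W-β}: busing cost 630 + fixed 824 = 1454.

1150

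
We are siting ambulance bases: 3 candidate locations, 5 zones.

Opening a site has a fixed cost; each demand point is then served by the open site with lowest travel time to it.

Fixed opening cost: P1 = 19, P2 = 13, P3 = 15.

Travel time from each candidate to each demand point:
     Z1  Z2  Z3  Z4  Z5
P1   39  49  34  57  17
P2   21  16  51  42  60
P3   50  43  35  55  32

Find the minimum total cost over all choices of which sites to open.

Open {P1, P2}: assign each demand point to its cheapest open site.
  Z1→P2 21, Z2→P2 16, Z3→P1 34, Z4→P2 42, Z5→P1 17
  travel time 130, fixed 32 → total 162.
Compare {P2, P3}: travel time 146 + fixed 28 = 174.
Compare {P1, P2, P3}: travel time 130 + fixed 47 = 177.
Compare {P2}: travel time 190 + fixed 13 = 203.
All other subsets cost ≥ 174. Minimum total cost: 162.

162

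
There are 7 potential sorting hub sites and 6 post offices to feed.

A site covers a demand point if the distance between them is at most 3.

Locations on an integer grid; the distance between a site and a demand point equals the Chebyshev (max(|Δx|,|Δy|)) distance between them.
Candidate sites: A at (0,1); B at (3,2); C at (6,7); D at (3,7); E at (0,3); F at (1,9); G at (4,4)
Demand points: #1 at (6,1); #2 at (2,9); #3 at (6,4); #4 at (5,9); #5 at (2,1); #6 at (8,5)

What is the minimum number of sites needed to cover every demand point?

Coverage sets (demand points within 3 of each site):
  A: {#5}
  B: {#1, #3, #5}
  C: {#3, #4, #6}
  D: {#2, #3, #4}
  E: {#5}
  F: {#2}
  G: {#1, #3, #5}
No 2 sites suffice: every size-2 union leaves at least one demand point uncovered.
But {B, C, D} covers everything, so the minimum is 3.

3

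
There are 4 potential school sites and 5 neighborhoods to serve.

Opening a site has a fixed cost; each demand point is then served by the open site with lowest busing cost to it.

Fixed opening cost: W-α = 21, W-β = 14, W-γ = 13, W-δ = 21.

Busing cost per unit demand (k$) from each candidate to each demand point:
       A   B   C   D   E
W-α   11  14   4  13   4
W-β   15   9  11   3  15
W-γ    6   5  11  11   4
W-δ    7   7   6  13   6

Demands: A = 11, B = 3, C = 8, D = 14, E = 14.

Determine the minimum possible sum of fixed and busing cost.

Open {W-α, W-β, W-γ}: assign each demand point to its cheapest open site.
  A→W-γ 11×6=66, B→W-γ 3×5=15, C→W-α 8×4=32, D→W-β 14×3=42, E→W-α 14×4=56
  busing cost 211, fixed 48 → total 259.
Compare {W-β, W-γ, W-δ}: busing cost 227 + fixed 48 = 275.
Compare {W-α, W-β, W-γ, W-δ}: busing cost 211 + fixed 69 = 280.
Compare {W-α, W-β, W-δ}: busing cost 228 + fixed 56 = 284.
All other subsets cost ≥ 275. Minimum total cost: 259.

259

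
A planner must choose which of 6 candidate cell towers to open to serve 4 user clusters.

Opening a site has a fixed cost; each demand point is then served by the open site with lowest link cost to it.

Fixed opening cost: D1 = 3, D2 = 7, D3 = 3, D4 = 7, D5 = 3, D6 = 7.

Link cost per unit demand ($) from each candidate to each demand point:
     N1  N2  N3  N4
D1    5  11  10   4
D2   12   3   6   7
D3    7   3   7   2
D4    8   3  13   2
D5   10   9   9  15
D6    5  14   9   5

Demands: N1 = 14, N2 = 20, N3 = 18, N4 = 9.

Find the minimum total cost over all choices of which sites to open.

269

Open {D1, D2, D3}: assign each demand point to its cheapest open site.
  N1→D1 14×5=70, N2→D2 20×3=60, N3→D2 18×6=108, N4→D3 9×2=18
  link cost 256, fixed 13 → total 269.
Compare {D1, D2, D3, D5}: link cost 256 + fixed 16 = 272.
Compare {D1, D2, D4}: link cost 256 + fixed 17 = 273.
Compare {D2, D3, D6}: link cost 256 + fixed 17 = 273.
All other subsets cost ≥ 272. Minimum total cost: 269.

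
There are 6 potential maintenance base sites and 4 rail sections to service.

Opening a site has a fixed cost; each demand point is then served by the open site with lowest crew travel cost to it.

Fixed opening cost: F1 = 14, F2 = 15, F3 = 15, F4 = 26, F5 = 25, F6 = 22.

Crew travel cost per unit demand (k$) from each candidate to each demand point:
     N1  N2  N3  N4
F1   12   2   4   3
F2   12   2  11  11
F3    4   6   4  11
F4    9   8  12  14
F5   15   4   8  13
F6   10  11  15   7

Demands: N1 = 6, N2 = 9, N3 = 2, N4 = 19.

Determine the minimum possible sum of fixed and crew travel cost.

136

Open {F1, F3}: assign each demand point to its cheapest open site.
  N1→F3 6×4=24, N2→F1 9×2=18, N3→F1 2×4=8, N4→F1 19×3=57
  crew travel cost 107, fixed 29 → total 136.
Compare {F1, F2, F3}: crew travel cost 107 + fixed 44 = 151.
Compare {F1, F3, F6}: crew travel cost 107 + fixed 51 = 158.
Compare {F1, F3, F5}: crew travel cost 107 + fixed 54 = 161.
All other subsets cost ≥ 151. Minimum total cost: 136.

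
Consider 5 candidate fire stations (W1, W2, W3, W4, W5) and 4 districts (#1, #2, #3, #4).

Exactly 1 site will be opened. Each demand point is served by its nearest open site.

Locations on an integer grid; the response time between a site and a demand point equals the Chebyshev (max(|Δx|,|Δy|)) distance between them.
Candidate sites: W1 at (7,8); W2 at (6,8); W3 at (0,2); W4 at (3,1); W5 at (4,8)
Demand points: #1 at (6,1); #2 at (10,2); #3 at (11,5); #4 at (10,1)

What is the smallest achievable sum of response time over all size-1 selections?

24

Open {W1}.
  #1→W1 7, #2→W1 6, #3→W1 4, #4→W1 7  ⇒ total 24.
Compare {W2}: total 25.
Compare {W4}: total 25.
No size-1 selection does better; minimum is 24.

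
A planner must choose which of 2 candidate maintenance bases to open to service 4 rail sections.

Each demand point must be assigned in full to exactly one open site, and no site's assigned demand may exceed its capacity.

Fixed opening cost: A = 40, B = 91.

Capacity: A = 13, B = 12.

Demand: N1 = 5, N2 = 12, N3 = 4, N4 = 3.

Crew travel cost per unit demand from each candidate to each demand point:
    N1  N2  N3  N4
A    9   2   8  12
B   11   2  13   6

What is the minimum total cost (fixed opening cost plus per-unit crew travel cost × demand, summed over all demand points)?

268

Open {A, B}; cheapest assignment that respects the capacities:
  A (cap 13, load 12): N1, N3, N4 — cost 5×9 + 4×8 + 3×12 = 113
  B (cap 12, load 12): N2 — cost 12×2 = 24
  Shipping 137, fixed 131 → total 268.
  Any other capacity-feasible assignment to {A, B} ships for at least 137.
Total demand is 24 and no other set of sites has combined capacity ≥ 24, so {A, B} is the only feasible choice of open sites. Minimum: 268.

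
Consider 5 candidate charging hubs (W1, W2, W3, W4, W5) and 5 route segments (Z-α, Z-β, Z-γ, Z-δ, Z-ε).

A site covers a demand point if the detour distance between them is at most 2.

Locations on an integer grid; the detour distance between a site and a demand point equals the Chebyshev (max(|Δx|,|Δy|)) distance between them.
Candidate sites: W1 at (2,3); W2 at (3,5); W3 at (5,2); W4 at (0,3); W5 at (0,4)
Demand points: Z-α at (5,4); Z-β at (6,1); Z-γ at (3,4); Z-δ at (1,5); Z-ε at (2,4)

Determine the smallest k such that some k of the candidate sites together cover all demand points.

2

Coverage sets (demand points within 2 of each site):
  W1: {Z-γ, Z-δ, Z-ε}
  W2: {Z-α, Z-γ, Z-δ, Z-ε}
  W3: {Z-α, Z-β, Z-γ}
  W4: {Z-δ, Z-ε}
  W5: {Z-δ, Z-ε}
No single site covers all 5 demand points.
But {W1, W3} covers everything, so the minimum is 2.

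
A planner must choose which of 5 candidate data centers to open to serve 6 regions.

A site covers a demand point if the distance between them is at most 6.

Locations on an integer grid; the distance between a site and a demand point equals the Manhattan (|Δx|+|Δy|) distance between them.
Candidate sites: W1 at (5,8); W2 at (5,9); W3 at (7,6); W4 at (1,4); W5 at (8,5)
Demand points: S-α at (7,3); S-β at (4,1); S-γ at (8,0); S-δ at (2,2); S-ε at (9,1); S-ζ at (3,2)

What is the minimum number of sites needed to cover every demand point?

Coverage sets (demand points within 6 of each site):
  W1: {}
  W2: {}
  W3: {S-α}
  W4: {S-β, S-δ, S-ζ}
  W5: {S-α, S-γ, S-ε}
No single site covers all 6 demand points.
But {W4, W5} covers everything, so the minimum is 2.

2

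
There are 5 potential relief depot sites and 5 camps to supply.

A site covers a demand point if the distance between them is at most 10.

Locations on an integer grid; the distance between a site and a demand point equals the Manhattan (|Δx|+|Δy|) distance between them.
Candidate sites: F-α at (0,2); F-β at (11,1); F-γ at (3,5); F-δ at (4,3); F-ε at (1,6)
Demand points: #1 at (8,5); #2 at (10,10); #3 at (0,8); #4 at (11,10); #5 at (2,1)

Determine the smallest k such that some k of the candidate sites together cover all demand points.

Coverage sets (demand points within 10 of each site):
  F-α: {#3, #5}
  F-β: {#1, #2, #4, #5}
  F-γ: {#1, #3, #5}
  F-δ: {#1, #3, #5}
  F-ε: {#1, #3, #5}
No single site covers all 5 demand points.
But {F-α, F-β} covers everything, so the minimum is 2.

2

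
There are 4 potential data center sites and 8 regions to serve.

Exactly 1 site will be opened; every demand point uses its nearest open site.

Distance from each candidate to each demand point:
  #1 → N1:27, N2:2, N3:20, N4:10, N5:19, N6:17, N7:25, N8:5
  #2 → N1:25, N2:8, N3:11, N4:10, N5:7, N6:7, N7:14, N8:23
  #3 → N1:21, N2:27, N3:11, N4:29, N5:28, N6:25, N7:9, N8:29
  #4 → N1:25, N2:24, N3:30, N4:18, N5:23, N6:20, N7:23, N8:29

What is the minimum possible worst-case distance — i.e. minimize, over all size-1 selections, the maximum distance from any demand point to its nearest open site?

25

Open {#2}.
  Farthest demand point is N1 at distance 25 (to #2); all others are ≤ 25.
With {#1} the worst case is 27.
With {#3} the worst case is 29.
No size-1 selection achieves below 25.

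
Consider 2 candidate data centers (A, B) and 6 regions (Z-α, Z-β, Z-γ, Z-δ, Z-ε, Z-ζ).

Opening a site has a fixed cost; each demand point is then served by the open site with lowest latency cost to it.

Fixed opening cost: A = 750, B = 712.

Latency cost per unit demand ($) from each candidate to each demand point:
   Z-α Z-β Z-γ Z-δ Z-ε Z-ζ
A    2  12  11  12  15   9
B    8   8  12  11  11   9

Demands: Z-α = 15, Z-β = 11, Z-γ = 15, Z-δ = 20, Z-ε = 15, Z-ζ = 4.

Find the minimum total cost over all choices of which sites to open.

1521

Open {B}: assign each demand point to its cheapest open site.
  Z-α→B 15×8=120, Z-β→B 11×8=88, Z-γ→B 15×12=180, Z-δ→B 20×11=220, Z-ε→B 15×11=165, Z-ζ→B 4×9=36
  latency cost 809, fixed 712 → total 1521.
Compare {A}: latency cost 828 + fixed 750 = 1578.
Compare {A, B}: latency cost 704 + fixed 1462 = 2166.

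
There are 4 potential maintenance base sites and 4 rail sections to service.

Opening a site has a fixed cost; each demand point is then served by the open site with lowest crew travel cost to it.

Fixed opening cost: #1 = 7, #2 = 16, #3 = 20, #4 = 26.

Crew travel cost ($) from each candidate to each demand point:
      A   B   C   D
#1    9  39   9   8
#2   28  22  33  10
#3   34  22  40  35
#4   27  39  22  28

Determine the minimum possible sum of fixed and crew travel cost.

Open {#1, #2}: assign each demand point to its cheapest open site.
  A→#1 9, B→#2 22, C→#1 9, D→#1 8
  crew travel cost 48, fixed 23 → total 71.
Compare {#1}: crew travel cost 65 + fixed 7 = 72.
Compare {#1, #3}: crew travel cost 48 + fixed 27 = 75.
Compare {#1, #2, #3}: crew travel cost 48 + fixed 43 = 91.
All other subsets cost ≥ 72. Minimum total cost: 71.

71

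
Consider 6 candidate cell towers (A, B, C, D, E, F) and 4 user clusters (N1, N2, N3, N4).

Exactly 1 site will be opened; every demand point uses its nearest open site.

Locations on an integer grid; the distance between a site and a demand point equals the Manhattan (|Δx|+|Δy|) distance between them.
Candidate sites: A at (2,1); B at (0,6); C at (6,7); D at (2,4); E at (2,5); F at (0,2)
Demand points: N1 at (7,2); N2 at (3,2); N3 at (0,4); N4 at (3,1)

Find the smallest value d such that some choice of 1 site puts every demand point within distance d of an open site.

Open {A}.
  Farthest demand point is N1 at distance 6 (to A); all others are ≤ 6.
With {D} the worst case is 7.
With {F} the worst case is 7.
No size-1 selection achieves below 6.

6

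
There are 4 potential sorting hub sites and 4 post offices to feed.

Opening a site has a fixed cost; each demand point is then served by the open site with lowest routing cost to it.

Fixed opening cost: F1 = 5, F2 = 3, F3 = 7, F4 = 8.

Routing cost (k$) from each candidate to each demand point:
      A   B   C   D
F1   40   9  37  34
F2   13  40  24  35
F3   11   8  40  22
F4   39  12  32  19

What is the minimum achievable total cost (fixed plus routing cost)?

Open {F2, F3}: assign each demand point to its cheapest open site.
  A→F3 11, B→F3 8, C→F2 24, D→F3 22
  routing cost 65, fixed 10 → total 75.
Compare {F2, F4}: routing cost 68 + fixed 11 = 79.
Compare {F1, F2, F3}: routing cost 65 + fixed 15 = 80.
Compare {F2, F3, F4}: routing cost 62 + fixed 18 = 80.
All other subsets cost ≥ 79. Minimum total cost: 75.

75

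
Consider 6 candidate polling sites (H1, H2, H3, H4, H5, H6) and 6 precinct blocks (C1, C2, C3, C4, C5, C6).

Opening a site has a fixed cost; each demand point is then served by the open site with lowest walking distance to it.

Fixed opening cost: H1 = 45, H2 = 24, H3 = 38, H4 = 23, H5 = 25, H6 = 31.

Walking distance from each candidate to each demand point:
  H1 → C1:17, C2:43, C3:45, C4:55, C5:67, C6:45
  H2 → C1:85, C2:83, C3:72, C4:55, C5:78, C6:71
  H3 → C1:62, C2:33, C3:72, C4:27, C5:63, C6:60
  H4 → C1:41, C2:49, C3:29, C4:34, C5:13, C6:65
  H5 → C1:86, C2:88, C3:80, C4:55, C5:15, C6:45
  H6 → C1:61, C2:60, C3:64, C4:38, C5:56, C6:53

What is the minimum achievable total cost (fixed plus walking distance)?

249

Open {H1, H4}: assign each demand point to its cheapest open site.
  C1→H1 17, C2→H1 43, C3→H4 29, C4→H4 34, C5→H4 13, C6→H1 45
  walking distance 181, fixed 68 → total 249.
Compare {H4}: walking distance 231 + fixed 23 = 254.
Compare {H4, H5}: walking distance 211 + fixed 48 = 259.
Compare {H3, H4}: walking distance 203 + fixed 61 = 264.
All other subsets cost ≥ 254. Minimum total cost: 249.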